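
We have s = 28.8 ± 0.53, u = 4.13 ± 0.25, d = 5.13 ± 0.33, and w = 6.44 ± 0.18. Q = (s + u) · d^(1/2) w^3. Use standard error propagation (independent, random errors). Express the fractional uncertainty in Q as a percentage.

Let h = s + u = 32.9. δh = √(δs² + δu²) = √(0.281 + 0.0625) = 0.586, so δh/h = 0.0178.
Q is then a monomial in h, d, w:
δQ/Q = √((δh/h)² + (½·δd/d)² + (3·δw/w)²) = √(0.000317 + 0.00103 + 0.00703) = 0.0916

9.16%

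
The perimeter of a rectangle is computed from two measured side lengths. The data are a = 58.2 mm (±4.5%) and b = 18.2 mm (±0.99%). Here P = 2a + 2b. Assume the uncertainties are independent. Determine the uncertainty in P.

Sums and differences: (δP)² = Σ (cᵢ δxᵢ)².
  (2·δa)² = 27.4;  (2·δb)² = 0.130
δP = √(27.6) = 5.25 mm

5.25 mm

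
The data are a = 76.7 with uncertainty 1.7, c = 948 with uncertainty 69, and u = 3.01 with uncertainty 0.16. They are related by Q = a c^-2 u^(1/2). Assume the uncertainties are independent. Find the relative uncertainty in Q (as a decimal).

0.150

Q is a product of powers, so relative uncertainties combine in quadrature:
  (1·δa/a)² = (1×0.0222)² = 0.000491;  (-2·δc/c)² = (-2×0.0728)² = 0.0212;  (½·δu/u)² = (0.5×0.0532)² = 0.000706
δQ/Q = √(0.0224) = 0.150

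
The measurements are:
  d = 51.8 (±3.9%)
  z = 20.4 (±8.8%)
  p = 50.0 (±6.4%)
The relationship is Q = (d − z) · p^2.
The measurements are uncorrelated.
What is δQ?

Let u = d − z = 31.4. δu = √(δd² + δz²) = √(4.08 + 3.22) = 2.70, so δu/u = 0.0861.
Q is then a monomial in u, p:
δQ/Q = √((δu/u)² + (2·δp/p)²) = √(0.00741 + 0.0164) = 0.154
Q = 78500, so δQ = 0.154 × 78500 = 12100.

12100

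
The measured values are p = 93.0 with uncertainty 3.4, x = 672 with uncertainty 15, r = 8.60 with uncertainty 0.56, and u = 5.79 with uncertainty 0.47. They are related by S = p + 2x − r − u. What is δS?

S is a linear combination, so absolute uncertainties add in quadrature:
  (δp)² = 11.6;  (2·δx)² = 900;  (δr)² = 0.314;  (δu)² = 0.221
δS = √(912) = 30.2

30.2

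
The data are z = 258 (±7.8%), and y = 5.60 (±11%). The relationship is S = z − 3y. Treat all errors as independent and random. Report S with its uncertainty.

241 ± 20.2

Absolute uncertainties add in quadrature for a linear combination:
  (δz)² = 405;  (3·δy)² = 3.42
δS = √(408) = 20.2
S = 241.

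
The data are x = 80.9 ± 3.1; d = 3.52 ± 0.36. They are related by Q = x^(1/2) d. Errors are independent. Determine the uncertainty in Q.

3.29

Q is a product of powers, so relative uncertainties combine in quadrature:
  (½·δx/x)² = (0.5×0.0383)² = 0.000367;  (1·δd/d)² = (1×0.102)² = 0.0105
δQ/Q = √(0.0108) = 0.104
Q = 31.7, so δQ = 0.104 × 31.7 = 3.29.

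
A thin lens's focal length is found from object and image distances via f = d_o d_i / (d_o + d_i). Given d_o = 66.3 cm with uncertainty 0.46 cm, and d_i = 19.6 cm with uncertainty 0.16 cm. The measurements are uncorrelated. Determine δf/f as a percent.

∂f/∂d_o = (d_i/(d_o+d_i))² = 0.0521;  ∂f/∂d_i = (d_o/(d_o+d_i))² = 0.596
δf = √((∂f/∂d_o · δd_o)² + (∂f/∂d_i · δd_i)²) = √(0.000574 + 0.00908) = 0.0983 cm
f = 15.1 cm, so δf/f = 0.0983/15.1 = 0.00650.

0.650%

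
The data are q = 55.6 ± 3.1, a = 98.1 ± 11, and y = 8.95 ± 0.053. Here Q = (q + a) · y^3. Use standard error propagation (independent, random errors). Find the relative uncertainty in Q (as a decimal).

Let u = q + a = 154. δu = √(δq² + δa²) = √(9.61 + 121) = 11.4, so δu/u = 0.0744.
Q is then a monomial in u, y:
δQ/Q = √((δu/u)² + (3·δy/y)²) = √(0.00553 + 0.000316) = 0.0764

0.0764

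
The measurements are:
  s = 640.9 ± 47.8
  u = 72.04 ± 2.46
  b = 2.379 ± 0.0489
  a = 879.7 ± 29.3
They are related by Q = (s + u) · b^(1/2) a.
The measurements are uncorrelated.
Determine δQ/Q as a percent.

7.56%

Let w = s + u = 712.9. δw = √(δs² + δu²) = √(2280 + 6.05) = 47.9, so δw/w = 0.0671.
Q is then a monomial in w, b, a:
δQ/Q = √((δw/w)² + (½·δb/b)² + (1·δa/a)²) = √(0.00451 + 0.000106 + 0.00111) = 0.0756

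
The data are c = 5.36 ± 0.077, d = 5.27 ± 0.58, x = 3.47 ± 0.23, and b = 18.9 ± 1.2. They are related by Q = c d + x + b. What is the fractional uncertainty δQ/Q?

Let p = c·d = 28.2. δp/p = √((1·δc/c)² + (1·δd/d)²) = √(0.000206 + 0.0121) = 0.111, so δp = 3.14.
Q = p + x + b: δQ = √(δp² + δx² + δb²) = √(9.83 + 0.0529 + 1.44) = 3.36
Q = 50.6, so δQ/Q = 3.36/50.6 = 0.0665.

0.0665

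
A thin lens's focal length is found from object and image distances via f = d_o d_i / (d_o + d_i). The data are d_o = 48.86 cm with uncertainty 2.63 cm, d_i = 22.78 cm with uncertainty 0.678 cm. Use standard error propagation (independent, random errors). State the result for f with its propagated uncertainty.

15.54 ± 0.413 cm

∂f/∂d_o = (d_i/(d_o+d_i))² = 0.101;  ∂f/∂d_i = (d_o/(d_o+d_i))² = 0.465
δf = √((∂f/∂d_o · δd_o)² + (∂f/∂d_i · δd_i)²) = √(0.0707 + 0.0995) = 0.413 cm
f = 15.54 cm.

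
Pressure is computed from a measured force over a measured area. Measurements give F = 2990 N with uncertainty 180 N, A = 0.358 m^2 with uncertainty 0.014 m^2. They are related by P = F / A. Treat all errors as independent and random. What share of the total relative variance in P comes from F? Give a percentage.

(δP/P)² = (1·δF/F)² + (-1·δA/A)²
  F term: (1×0.0602)² = 0.00362
  A term: (-1×0.0391)² = 0.00153
Total = 0.00515. Share from F = 0.00362/0.00515 = 0.703.

70.3%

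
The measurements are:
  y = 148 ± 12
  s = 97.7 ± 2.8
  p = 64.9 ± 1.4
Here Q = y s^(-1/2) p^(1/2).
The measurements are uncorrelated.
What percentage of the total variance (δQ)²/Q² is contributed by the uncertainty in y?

(δQ/Q)² = (1·δy/y)² + (−½·δs/s)² + (½·δp/p)²
  y term: (1×0.0811)² = 0.00657
  s term: (-0.5×0.0287)² = 0.000205
  p term: (0.5×0.0216)² = 0.000116
Total = 0.00690. Share from y = 0.00657/0.00690 = 0.953.

95.3%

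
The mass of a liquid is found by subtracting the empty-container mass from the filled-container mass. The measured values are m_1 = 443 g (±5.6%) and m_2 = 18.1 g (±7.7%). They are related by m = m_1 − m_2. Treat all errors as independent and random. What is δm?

For a sum/difference, combine absolute errors in quadrature:
  (δm_1)² = 615;  (δm_2)² = 1.94
δm = √(617) = 24.8 g

24.8 g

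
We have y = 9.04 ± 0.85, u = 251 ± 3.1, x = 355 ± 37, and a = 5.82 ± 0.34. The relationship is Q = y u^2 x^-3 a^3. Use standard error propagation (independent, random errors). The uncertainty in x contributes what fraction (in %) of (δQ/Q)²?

(δQ/Q)² = (1·δy/y)² + (2·δu/u)² + (-3·δx/x)² + (3·δa/a)²
  y term: (1×0.0940)² = 0.00884
  u term: (2×0.0124)² = 0.000610
  x term: (-3×0.104)² = 0.0978
  a term: (3×0.0584)² = 0.0307
Total = 0.138. Share from x = 0.0978/0.138 = 0.709.

70.9%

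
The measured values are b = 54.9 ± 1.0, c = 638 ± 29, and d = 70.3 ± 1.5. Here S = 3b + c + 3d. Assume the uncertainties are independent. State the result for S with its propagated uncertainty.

1010 ± 29.5

Each term contributes (cᵢ δxᵢ)² to (δS)²:
  (3·δb)² = 9.00;  (δc)² = 841;  (3·δd)² = 20.2
δS = √(870) = 29.5
S = 1010.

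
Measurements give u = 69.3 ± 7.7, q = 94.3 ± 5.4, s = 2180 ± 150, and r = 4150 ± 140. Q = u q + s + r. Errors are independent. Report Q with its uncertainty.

12900 ± 842

Let p = u·q = 6530. δp/p = √((1·δu/u)² + (1·δq/q)²) = √(0.0123 + 0.00328) = 0.125, so δp = 817.
Q = p + s + r: δQ = √(δp² + δs² + δr²) = √(6.67e+05 + 22500 + 19600) = 842
Q = 12900.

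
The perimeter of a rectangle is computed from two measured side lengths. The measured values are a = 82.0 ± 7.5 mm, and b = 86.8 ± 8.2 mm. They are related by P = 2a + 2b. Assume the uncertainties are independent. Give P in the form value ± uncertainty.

338 ± 22.2 mm

Each term contributes (cᵢ δxᵢ)² to (δP)²:
  (2·δa)² = 225;  (2·δb)² = 269
δP = √(494) = 22.2 mm
P = 338 mm.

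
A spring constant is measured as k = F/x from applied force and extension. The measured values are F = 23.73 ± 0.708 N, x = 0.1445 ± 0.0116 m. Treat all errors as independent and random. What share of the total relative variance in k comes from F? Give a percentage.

12.1%

(δk/k)² = (1·δF/F)² + (-1·δx/x)²
  F term: (1×0.0298)² = 0.000890
  x term: (-1×0.0803)² = 0.00644
Total = 0.00733. Share from F = 0.000890/0.00733 = 0.121.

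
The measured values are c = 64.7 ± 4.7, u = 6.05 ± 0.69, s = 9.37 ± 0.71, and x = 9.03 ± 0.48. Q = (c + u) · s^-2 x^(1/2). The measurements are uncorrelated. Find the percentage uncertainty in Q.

16.8%

Let w = c + u = 70.8. δw = √(δc² + δu²) = √(22.1 + 0.476) = 4.75, so δw/w = 0.0671.
Q is then a monomial in w, s, x:
δQ/Q = √((δw/w)² + (-2·δs/s)² + (½·δx/x)²) = √(0.00451 + 0.0230 + 0.000706) = 0.168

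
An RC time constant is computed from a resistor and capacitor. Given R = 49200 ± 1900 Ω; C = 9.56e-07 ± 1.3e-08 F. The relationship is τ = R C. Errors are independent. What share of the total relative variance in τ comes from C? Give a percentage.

11.0%

(δτ/τ)² = (1·δR/R)² + (1·δC/C)²
  R term: (1×0.0386)² = 0.00149
  C term: (1×0.0136)² = 0.000185
Total = 0.00168. Share from C = 0.000185/0.00168 = 0.110.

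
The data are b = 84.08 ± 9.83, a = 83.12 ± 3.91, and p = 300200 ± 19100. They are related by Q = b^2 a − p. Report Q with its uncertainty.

(2.874 ± 1.41) × 10^5

Let w = b^2·a = 587600. δw/w = √((2·δb/b)² + (1·δa/a)²) = √(0.0547 + 0.00221) = 0.239, so δw = 1.4e+05.
Q = w − p: δQ = √(δw² + δp²) = √(1.96e+10 + 3.65e+08) = 1.41e+05
Q = 287400.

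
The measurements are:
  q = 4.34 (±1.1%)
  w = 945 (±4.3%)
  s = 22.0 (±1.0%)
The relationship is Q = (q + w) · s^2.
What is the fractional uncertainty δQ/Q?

Let u = q + w = 949. δu = √(δq² + δw²) = √(0.00228 + 1650) = 40.6, so δu/u = 0.0428.
Q is then a monomial in u, s:
δQ/Q = √((δu/u)² + (2·δs/s)²) = √(0.00183 + 0.000400) = 0.0472

0.0472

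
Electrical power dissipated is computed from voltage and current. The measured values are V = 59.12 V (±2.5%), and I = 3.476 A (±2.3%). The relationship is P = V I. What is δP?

Each factor contributes (exponent × relative error)² to (δP/P)²:
  (1·δV/V)² = (1×0.0250)² = 0.000625;  (1·δI/I)² = (1×0.0230)² = 0.000529
δP/P = √(0.00115) = 0.0340
P = 205.5 W, so δP = 0.0340 × 205.5 = 6.98 W.

6.98 W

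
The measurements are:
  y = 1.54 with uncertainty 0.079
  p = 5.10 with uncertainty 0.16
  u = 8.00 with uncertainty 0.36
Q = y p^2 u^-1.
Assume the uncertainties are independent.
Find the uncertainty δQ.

0.464

For a monomial Q ∝ y, p^2, u^-1, fractional errors add in quadrature:
  (1·δy/y)² = (1×0.0513)² = 0.00263;  (2·δp/p)² = (2×0.0314)² = 0.00394;  (-1·δu/u)² = (-1×0.0450)² = 0.00202
δQ/Q = √(0.00859) = 0.0927
Q = 5.01, so δQ = 0.0927 × 5.01 = 0.464.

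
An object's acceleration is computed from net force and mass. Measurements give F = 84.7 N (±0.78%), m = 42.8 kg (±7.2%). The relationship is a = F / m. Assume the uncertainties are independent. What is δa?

0.143 m/s^2

a is a product of powers, so relative uncertainties combine in quadrature:
  (1·δF/F)² = (1×0.00780)² = 6.08e-05;  (-1·δm/m)² = (-1×0.0720)² = 0.00518
δa/a = √(0.00524) = 0.0724
a = 1.98 m/s^2, so δa = 0.0724 × 1.98 = 0.143 m/s^2.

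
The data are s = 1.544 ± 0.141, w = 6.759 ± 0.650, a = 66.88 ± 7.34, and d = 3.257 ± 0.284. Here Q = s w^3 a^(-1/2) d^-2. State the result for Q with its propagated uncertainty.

5.496 ± 1.94

Each factor contributes (exponent × relative error)² to (δQ/Q)²:
  (1·δs/s)² = (1×0.0913)² = 0.00834;  (3·δw/w)² = (3×0.0962)² = 0.0832;  (−½·δa/a)² = (-0.5×0.110)² = 0.00301;  (-2·δd/d)² = (-2×0.0872)² = 0.0304
δQ/Q = √(0.125) = 0.354
Q = 5.496, so δQ = 0.354 × 5.496 = 1.94.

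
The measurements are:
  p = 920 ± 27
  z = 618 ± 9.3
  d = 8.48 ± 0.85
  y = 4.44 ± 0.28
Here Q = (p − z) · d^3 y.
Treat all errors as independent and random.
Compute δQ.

Let u = p − z = 302. δu = √(δp² + δz²) = √(729 + 86.5) = 28.6, so δu/u = 0.0946.
Q is then a monomial in u, d, y:
δQ/Q = √((δu/u)² + (3·δd/d)² + (1·δy/y)²) = √(0.00894 + 0.0904 + 0.00398) = 0.321
Q = 8.18e+05, so δQ = 0.321 × 8.18e+05 = 2.63e+05.

2.63e+05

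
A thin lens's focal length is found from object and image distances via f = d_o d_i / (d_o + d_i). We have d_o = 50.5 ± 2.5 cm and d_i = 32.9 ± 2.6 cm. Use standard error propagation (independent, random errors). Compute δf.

1.03 cm

∂f/∂d_o = (d_i/(d_o+d_i))² = 0.156;  ∂f/∂d_i = (d_o/(d_o+d_i))² = 0.367
δf = √((∂f/∂d_o · δd_o)² + (∂f/∂d_i · δd_i)²) = √(0.151 + 0.909) = 1.03 cm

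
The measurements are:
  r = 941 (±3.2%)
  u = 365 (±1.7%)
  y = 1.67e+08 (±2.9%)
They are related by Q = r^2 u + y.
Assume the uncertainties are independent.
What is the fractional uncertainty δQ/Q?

Let p = r^2·u = 3.23e+08. δp/p = √((2·δr/r)² + (1·δu/u)²) = √(0.00410 + 0.000289) = 0.0662, so δp = 2.14e+07.
Q = p + y: δQ = √(δp² + δy²) = √(4.58e+14 + 2.35e+13) = 2.19e+07
Q = 4.9e+08, so δQ/Q = 2.19e+07/4.9e+08 = 0.0448.

0.0448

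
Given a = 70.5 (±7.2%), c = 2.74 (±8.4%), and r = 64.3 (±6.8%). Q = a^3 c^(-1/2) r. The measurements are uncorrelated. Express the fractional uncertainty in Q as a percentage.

Each factor contributes (exponent × relative error)² to (δQ/Q)²:
  (3·δa/a)² = (3×0.0720)² = 0.0467;  (−½·δc/c)² = (-0.5×0.0840)² = 0.00176;  (1·δr/r)² = (1×0.0680)² = 0.00462
δQ/Q = √(0.0530) = 0.230

23.0%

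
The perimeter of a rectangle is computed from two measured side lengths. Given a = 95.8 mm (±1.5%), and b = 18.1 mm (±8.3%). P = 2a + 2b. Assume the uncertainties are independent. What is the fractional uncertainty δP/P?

P is a linear combination, so absolute uncertainties add in quadrature:
  (2·δa)² = 8.26;  (2·δb)² = 9.03
δP = √(17.3) = 4.16 mm
P = 228 mm, so δP/P = 4.16/228 = 0.0183.

0.0183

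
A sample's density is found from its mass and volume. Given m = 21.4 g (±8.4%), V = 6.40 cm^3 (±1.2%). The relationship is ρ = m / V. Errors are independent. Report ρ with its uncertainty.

ρ is a product of powers, so relative uncertainties combine in quadrature:
  (1·δm/m)² = (1×0.0840)² = 0.00706;  (-1·δV/V)² = (-1×0.0120)² = 0.000144
δρ/ρ = √(0.00720) = 0.0849
ρ = 3.34 g/cm^3, so δρ = 0.0849 × 3.34 = 0.284 g/cm^3.

3.34 ± 0.284 g/cm^3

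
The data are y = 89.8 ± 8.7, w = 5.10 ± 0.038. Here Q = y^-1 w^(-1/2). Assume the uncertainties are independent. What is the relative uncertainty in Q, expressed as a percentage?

For a monomial Q ∝ y^-1, w^(-1/2), fractional errors add in quadrature:
  (-1·δy/y)² = (-1×0.0969)² = 0.00939;  (−½·δw/w)² = (-0.5×0.00745)² = 1.39e-05
δQ/Q = √(0.00940) = 0.0970

9.70%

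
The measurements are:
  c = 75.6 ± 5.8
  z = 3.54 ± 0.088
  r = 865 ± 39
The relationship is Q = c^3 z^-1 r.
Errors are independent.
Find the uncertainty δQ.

2.49e+07

Each factor contributes (exponent × relative error)² to (δQ/Q)²:
  (3·δc/c)² = (3×0.0767)² = 0.0530;  (-1·δz/z)² = (-1×0.0249)² = 0.000618;  (1·δr/r)² = (1×0.0451)² = 0.00203
δQ/Q = √(0.0556) = 0.236
Q = 1.06e+08, so δQ = 0.236 × 1.06e+08 = 2.49e+07.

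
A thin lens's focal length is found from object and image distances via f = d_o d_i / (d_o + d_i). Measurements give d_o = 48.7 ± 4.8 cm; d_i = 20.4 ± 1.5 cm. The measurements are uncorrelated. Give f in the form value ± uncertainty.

14.4 ± 0.854 cm

∂f/∂d_o = (d_i/(d_o+d_i))² = 0.0872;  ∂f/∂d_i = (d_o/(d_o+d_i))² = 0.497
δf = √((∂f/∂d_o · δd_o)² + (∂f/∂d_i · δd_i)²) = √(0.175 + 0.555) = 0.854 cm
f = 14.4 cm.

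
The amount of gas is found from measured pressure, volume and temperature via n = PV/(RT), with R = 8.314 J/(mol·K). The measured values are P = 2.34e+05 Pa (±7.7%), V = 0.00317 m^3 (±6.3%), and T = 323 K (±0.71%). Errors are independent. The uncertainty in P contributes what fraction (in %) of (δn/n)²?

59.6%

(δn/n)² = (1·δP/P)² + (1·δV/V)² + (-1·δT/T)²
  P term: (1×0.0770)² = 0.00593
  V term: (1×0.0630)² = 0.00397
  T term: (-1×0.00710)² = 5.04e-05
Total = 0.00995. Share from P = 0.00593/0.00995 = 0.596.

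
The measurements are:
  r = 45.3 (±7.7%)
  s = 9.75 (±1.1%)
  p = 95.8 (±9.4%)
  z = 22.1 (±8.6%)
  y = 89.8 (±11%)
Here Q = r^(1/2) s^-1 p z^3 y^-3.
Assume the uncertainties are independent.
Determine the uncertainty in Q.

0.425

Relative error in a monomial: (δQ/Q)² = Σ (nᵢ · δxᵢ/xᵢ)².
  (½·δr/r)² = (0.5×0.0770)² = 0.00148;  (-1·δs/s)² = (-1×0.0110)² = 0.000121;  (1·δp/p)² = (1×0.0940)² = 0.00884;  (3·δz/z)² = (3×0.0860)² = 0.0666;  (-3·δy/y)² = (-3×0.110)² = 0.109
δQ/Q = √(0.186) = 0.431
Q = 0.986, so δQ = 0.431 × 0.986 = 0.425.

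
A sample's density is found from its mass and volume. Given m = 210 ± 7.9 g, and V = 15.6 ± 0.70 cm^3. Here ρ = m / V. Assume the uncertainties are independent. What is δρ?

ρ is a product of powers, so relative uncertainties combine in quadrature:
  (1·δm/m)² = (1×0.0376)² = 0.00142;  (-1·δV/V)² = (-1×0.0449)² = 0.00201
δρ/ρ = √(0.00343) = 0.0586
ρ = 13.5 g/cm^3, so δρ = 0.0586 × 13.5 = 0.788 g/cm^3.

0.788 g/cm^3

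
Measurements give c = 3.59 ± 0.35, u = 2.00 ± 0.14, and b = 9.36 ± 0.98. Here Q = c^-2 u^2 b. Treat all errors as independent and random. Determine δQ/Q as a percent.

Each factor contributes (exponent × relative error)² to (δQ/Q)²:
  (-2·δc/c)² = (-2×0.0975)² = 0.0380;  (2·δu/u)² = (2×0.0700)² = 0.0196;  (1·δb/b)² = (1×0.105)² = 0.0110
δQ/Q = √(0.0686) = 0.262

26.2%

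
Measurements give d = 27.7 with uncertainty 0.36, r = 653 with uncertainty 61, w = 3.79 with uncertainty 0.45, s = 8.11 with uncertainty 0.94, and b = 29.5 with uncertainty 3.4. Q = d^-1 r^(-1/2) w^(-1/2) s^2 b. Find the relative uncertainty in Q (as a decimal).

Products/powers → add relative errors in quadrature, weighted by exponent:
  (-1·δd/d)² = (-1×0.0130)² = 0.000169;  (−½·δr/r)² = (-0.5×0.0934)² = 0.00218;  (−½·δw/w)² = (-0.5×0.119)² = 0.00352;  (2·δs/s)² = (2×0.116)² = 0.0537;  (1·δb/b)² = (1×0.115)² = 0.0133
δQ/Q = √(0.0729) = 0.270

0.270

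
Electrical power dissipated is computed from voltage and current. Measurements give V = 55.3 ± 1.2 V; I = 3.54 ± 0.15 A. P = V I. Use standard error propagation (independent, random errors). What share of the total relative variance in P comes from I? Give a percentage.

(δP/P)² = (1·δV/V)² + (1·δI/I)²
  V term: (1×0.0217)² = 0.000471
  I term: (1×0.0424)² = 0.00180
Total = 0.00227. Share from I = 0.00180/0.00227 = 0.792.

79.2%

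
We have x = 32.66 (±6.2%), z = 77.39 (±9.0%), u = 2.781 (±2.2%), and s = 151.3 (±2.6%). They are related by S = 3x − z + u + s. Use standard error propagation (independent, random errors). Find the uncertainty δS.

10.0

Sums and differences: (δS)² = Σ (cᵢ δxᵢ)².
  (3·δx)² = 36.9;  (δz)² = 48.5;  (δu)² = 0.00374;  (δs)² = 15.5
δS = √(101) = 10.0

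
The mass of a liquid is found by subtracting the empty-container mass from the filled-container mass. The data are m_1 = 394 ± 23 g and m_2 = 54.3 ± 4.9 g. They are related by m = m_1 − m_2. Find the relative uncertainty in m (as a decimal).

0.0692

For a sum/difference, combine absolute errors in quadrature:
  (δm_1)² = 529;  (δm_2)² = 24.0
δm = √(553) = 23.5 g
m = 340 g, so δm/m = 23.5/340 = 0.0692.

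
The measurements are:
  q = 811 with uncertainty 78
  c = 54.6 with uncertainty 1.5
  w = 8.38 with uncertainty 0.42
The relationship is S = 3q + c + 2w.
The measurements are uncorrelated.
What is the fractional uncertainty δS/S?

Absolute uncertainties add in quadrature for a linear combination:
  (3·δq)² = 54800;  (δc)² = 2.25;  (2·δw)² = 0.706
δS = √(54800) = 234
S = 2500, so δS/S = 234/2500 = 0.0934.

0.0934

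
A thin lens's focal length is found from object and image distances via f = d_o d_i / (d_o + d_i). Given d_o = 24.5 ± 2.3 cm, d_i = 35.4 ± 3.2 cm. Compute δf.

0.965 cm

∂f/∂d_o = (d_i/(d_o+d_i))² = 0.349;  ∂f/∂d_i = (d_o/(d_o+d_i))² = 0.167
δf = √((∂f/∂d_o · δd_o)² + (∂f/∂d_i · δd_i)²) = √(0.645 + 0.287) = 0.965 cm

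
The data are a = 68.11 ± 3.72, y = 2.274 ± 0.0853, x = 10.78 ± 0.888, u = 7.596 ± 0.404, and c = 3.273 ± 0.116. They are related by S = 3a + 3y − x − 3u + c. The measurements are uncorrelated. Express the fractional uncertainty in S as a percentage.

Sums and differences: (δS)² = Σ (cᵢ δxᵢ)².
  (3·δa)² = 125;  (3·δy)² = 0.0655;  (δx)² = 0.789;  (3·δu)² = 1.47;  (δc)² = 0.0135
δS = √(127) = 11.3
S = 180.9, so δS/S = 11.3/180.9 = 0.0623.

6.23%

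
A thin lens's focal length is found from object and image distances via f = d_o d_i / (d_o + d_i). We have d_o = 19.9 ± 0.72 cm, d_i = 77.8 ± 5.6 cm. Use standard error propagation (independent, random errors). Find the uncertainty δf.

0.512 cm

∂f/∂d_o = (d_i/(d_o+d_i))² = 0.634;  ∂f/∂d_i = (d_o/(d_o+d_i))² = 0.0415
δf = √((∂f/∂d_o · δd_o)² + (∂f/∂d_i · δd_i)²) = √(0.208 + 0.0540) = 0.512 cm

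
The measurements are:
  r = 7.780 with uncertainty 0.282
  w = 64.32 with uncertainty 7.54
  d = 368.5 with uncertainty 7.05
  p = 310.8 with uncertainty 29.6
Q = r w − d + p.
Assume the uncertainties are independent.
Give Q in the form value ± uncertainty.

442.7 ± 68.5

Let h = r·w = 500.4. δh/h = √((1·δr/r)² + (1·δw/w)²) = √(0.00131 + 0.0137) = 0.123, so δh = 61.4.
Q = h − d + p: δQ = √(δh² + δd² + δp²) = √(3770 + 49.7 + 876) = 68.5
Q = 442.7.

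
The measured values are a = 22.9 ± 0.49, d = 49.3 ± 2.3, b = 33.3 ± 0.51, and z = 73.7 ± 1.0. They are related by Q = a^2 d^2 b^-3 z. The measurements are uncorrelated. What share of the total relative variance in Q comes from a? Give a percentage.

14.3%

(δQ/Q)² = (2·δa/a)² + (2·δd/d)² + (-3·δb/b)² + (1·δz/z)²
  a term: (2×0.0214)² = 0.00183
  d term: (2×0.0467)² = 0.00871
  b term: (-3×0.0153)² = 0.00211
  z term: (1×0.0136)² = 0.000184
Total = 0.0128. Share from a = 0.00183/0.0128 = 0.143.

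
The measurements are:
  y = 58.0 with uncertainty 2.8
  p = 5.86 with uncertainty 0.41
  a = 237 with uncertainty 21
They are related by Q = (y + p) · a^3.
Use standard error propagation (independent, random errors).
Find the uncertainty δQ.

Let u = y + p = 63.9. δu = √(δy² + δp²) = √(7.84 + 0.168) = 2.83, so δu/u = 0.0443.
Q is then a monomial in u, a:
δQ/Q = √((δu/u)² + (3·δa/a)²) = √(0.00196 + 0.0707) = 0.269
Q = 8.5e+08, so δQ = 0.269 × 8.5e+08 = 2.29e+08.

2.29e+08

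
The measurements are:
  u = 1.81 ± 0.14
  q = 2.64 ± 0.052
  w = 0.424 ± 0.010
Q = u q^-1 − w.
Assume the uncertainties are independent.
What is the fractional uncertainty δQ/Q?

Let p = u·q^-1 = 0.686. δp/p = √((1·δu/u)² + (-1·δq/q)²) = √(0.00598 + 0.000388) = 0.0798, so δp = 0.0547.
Q = p − w: δQ = √(δp² + δw²) = √(0.00299 + 0.000100) = 0.0556
Q = 0.262, so δQ/Q = 0.0556/0.262 = 0.213.

0.213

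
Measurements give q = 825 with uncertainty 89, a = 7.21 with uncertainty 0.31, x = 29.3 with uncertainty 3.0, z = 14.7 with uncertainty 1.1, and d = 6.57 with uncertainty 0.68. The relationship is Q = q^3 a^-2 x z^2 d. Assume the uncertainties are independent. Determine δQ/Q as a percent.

39.5%

Relative error in a monomial: (δQ/Q)² = Σ (nᵢ · δxᵢ/xᵢ)².
  (3·δq/q)² = (3×0.108)² = 0.105;  (-2·δa/a)² = (-2×0.0430)² = 0.00739;  (1·δx/x)² = (1×0.102)² = 0.0105;  (2·δz/z)² = (2×0.0748)² = 0.0224;  (1·δd/d)² = (1×0.104)² = 0.0107
δQ/Q = √(0.156) = 0.395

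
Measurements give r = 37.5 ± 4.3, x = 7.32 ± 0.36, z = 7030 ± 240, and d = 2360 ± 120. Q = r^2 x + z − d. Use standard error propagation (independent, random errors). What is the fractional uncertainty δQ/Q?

0.162

Let p = r^2·x = 10300. δp/p = √((2·δr/r)² + (1·δx/x)²) = √(0.0526 + 0.00242) = 0.235, so δp = 2410.
Q = p + z − d: δQ = √(δp² + δz² + δd²) = √(5.83e+06 + 57600 + 14400) = 2430
Q = 15000, so δQ/Q = 2430/15000 = 0.162.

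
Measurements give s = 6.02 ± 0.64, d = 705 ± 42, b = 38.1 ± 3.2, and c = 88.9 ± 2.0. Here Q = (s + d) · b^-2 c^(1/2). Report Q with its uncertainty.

Let u = s + d = 711. δu = √(δs² + δd²) = √(0.410 + 1760) = 42.0, so δu/u = 0.0591.
Q is then a monomial in u, b, c:
δQ/Q = √((δu/u)² + (-2·δb/b)² + (½·δc/c)²) = √(0.00349 + 0.0282 + 0.000127) = 0.178
Q = 4.62, so δQ = 0.178 × 4.62 = 0.824.

4.62 ± 0.824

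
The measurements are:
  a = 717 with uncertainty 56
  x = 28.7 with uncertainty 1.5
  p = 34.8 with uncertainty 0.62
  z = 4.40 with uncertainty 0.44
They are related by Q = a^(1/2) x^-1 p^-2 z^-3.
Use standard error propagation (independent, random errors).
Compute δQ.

2.8e-06

Products/powers → add relative errors in quadrature, weighted by exponent:
  (½·δa/a)² = (0.5×0.0781)² = 0.00153;  (-1·δx/x)² = (-1×0.0523)² = 0.00273;  (-2·δp/p)² = (-2×0.0178)² = 0.00127;  (-3·δz/z)² = (-3×0.100)² = 0.0900
δQ/Q = √(0.0955) = 0.309
Q = 9.04e-06, so δQ = 0.309 × 9.04e-06 = 2.8e-06.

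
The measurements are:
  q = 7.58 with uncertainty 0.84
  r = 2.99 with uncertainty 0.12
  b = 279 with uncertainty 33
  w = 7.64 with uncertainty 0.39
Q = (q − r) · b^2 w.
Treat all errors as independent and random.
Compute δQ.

8.31e+05

Let u = q − r = 4.59. δu = √(δq² + δr²) = √(0.706 + 0.0144) = 0.849, so δu/u = 0.185.
Q is then a monomial in u, b, w:
δQ/Q = √((δu/u)² + (2·δb/b)² + (1·δw/w)²) = √(0.0342 + 0.0560 + 0.00261) = 0.305
Q = 2.73e+06, so δQ = 0.305 × 2.73e+06 = 8.31e+05.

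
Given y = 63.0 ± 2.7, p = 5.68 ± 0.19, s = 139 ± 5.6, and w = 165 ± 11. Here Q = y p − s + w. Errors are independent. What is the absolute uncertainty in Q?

Let h = y·p = 358. δh/h = √((1·δy/y)² + (1·δp/p)²) = √(0.00184 + 0.00112) = 0.0544, so δh = 19.5.
Q = h − s + w: δQ = √(δh² + δs² + δw²) = √(378 + 31.4 + 121) = 23.0

23.0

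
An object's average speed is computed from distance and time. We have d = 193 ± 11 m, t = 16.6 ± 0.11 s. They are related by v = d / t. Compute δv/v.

Products/powers → add relative errors in quadrature, weighted by exponent:
  (1·δd/d)² = (1×0.0570)² = 0.00325;  (-1·δt/t)² = (-1×0.00663)² = 4.39e-05
δv/v = √(0.00329) = 0.0574

0.0574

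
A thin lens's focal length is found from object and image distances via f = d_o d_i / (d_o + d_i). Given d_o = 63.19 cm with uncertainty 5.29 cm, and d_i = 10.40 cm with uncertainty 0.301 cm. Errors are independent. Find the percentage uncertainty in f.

∂f/∂d_o = (d_i/(d_o+d_i))² = 0.0200;  ∂f/∂d_i = (d_o/(d_o+d_i))² = 0.737
δf = √((∂f/∂d_o · δd_o)² + (∂f/∂d_i · δd_i)²) = √(0.0112 + 0.0493) = 0.246 cm
f = 8.930 cm, so δf/f = 0.246/8.930 = 0.0275.

2.75%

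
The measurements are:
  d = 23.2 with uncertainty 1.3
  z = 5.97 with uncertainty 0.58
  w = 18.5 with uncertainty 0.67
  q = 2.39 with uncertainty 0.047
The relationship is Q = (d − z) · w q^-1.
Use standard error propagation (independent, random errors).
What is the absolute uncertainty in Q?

Let u = d − z = 17.2. δu = √(δd² + δz²) = √(1.69 + 0.336) = 1.42, so δu/u = 0.0826.
Q is then a monomial in u, w, q:
δQ/Q = √((δu/u)² + (1·δw/w)² + (-1·δq/q)²) = √(0.00683 + 0.00131 + 0.000387) = 0.0923
Q = 133, so δQ = 0.0923 × 133 = 12.3.

12.3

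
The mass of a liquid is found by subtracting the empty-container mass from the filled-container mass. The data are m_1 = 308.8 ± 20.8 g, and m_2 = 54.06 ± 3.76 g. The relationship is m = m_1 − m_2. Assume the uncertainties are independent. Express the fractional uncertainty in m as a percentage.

8.30%

Absolute uncertainties add in quadrature for a linear combination:
  (δm_1)² = 433;  (δm_2)² = 14.1
δm = √(447) = 21.1 g
m = 254.7 g, so δm/m = 21.1/254.7 = 0.0830.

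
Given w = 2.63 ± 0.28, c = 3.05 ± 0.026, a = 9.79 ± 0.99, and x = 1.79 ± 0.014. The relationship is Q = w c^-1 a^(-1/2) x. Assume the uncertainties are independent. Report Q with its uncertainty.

0.493 ± 0.0584

Products/powers → add relative errors in quadrature, weighted by exponent:
  (1·δw/w)² = (1×0.106)² = 0.0113;  (-1·δc/c)² = (-1×0.00852)² = 7.27e-05;  (−½·δa/a)² = (-0.5×0.101)² = 0.00256;  (1·δx/x)² = (1×0.00782)² = 6.12e-05
δQ/Q = √(0.0140) = 0.118
Q = 0.493, so δQ = 0.118 × 0.493 = 0.0584.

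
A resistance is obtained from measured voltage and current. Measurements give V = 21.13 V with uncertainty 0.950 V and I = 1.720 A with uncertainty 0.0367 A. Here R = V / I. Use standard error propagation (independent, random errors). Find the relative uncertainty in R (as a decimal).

0.0498

Relative error in a monomial: (δR/R)² = Σ (nᵢ · δxᵢ/xᵢ)².
  (1·δV/V)² = (1×0.0450)² = 0.00202;  (-1·δI/I)² = (-1×0.0213)² = 0.000455
δR/R = √(0.00248) = 0.0498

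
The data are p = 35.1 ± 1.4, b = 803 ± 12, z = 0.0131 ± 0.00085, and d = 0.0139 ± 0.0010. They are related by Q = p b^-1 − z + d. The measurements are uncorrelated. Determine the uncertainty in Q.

Let w = p·b^-1 = 0.0437. δw/w = √((1·δp/p)² + (-1·δb/b)²) = √(0.00159 + 0.000223) = 0.0426, so δw = 0.00186.
Q = w − z + d: δQ = √(δw² + δz² + δd²) = √(3.47e-06 + 7.22e-07 + 1e-06) = 0.00228

0.00228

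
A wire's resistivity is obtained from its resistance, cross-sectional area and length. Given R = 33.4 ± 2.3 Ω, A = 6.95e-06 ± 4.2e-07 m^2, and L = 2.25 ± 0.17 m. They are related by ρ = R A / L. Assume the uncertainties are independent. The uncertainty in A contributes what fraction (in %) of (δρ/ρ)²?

(δρ/ρ)² = (1·δR/R)² + (1·δA/A)² + (-1·δL/L)²
  R term: (1×0.0689)² = 0.00474
  A term: (1×0.0604)² = 0.00365
  L term: (-1×0.0756)² = 0.00571
Total = 0.0141. Share from A = 0.00365/0.0141 = 0.259.

25.9%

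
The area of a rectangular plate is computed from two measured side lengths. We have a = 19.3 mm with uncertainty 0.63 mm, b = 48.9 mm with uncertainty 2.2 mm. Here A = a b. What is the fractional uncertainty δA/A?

0.0556

Each factor contributes (exponent × relative error)² to (δA/A)²:
  (1·δa/a)² = (1×0.0326)² = 0.00107;  (1·δb/b)² = (1×0.0450)² = 0.00202
δA/A = √(0.00309) = 0.0556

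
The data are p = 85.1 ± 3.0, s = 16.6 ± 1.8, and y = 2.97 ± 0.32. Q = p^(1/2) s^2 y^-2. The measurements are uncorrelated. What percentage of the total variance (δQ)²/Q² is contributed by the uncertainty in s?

(δQ/Q)² = (½·δp/p)² + (2·δs/s)² + (-2·δy/y)²
  p term: (0.5×0.0353)² = 0.000311
  s term: (2×0.108)² = 0.0470
  y term: (-2×0.108)² = 0.0464
Total = 0.0938. Share from s = 0.0470/0.0938 = 0.502.

50.2%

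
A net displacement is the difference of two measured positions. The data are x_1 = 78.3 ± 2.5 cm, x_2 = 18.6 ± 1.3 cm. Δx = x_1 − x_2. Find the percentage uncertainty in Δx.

4.72%

Absolute uncertainties add in quadrature for a linear combination:
  (δx_1)² = 6.25;  (δx_2)² = 1.69
δΔx = √(7.94) = 2.82 cm
Δx = 59.7 cm, so δΔx/Δx = 2.82/59.7 = 0.0472.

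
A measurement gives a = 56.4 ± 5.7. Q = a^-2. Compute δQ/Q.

Q ∝ a^-2, so δQ/Q = |-2| · δa/a = 2 × 0.101 = 0.202.

0.202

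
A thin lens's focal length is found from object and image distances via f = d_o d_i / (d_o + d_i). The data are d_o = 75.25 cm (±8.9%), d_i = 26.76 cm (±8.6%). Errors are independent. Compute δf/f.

∂f/∂d_o = (d_i/(d_o+d_i))² = 0.0688;  ∂f/∂d_i = (d_o/(d_o+d_i))² = 0.544
δf = √((∂f/∂d_o · δd_o)² + (∂f/∂d_i · δd_i)²) = √(0.212 + 1.57) = 1.33 cm
f = 19.74 cm, so δf/f = 1.33/19.74 = 0.0676.

0.0676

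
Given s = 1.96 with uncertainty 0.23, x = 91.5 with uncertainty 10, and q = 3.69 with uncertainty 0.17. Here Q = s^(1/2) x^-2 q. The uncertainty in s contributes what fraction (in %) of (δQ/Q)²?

6.45%

(δQ/Q)² = (½·δs/s)² + (-2·δx/x)² + (1·δq/q)²
  s term: (0.5×0.117)² = 0.00344
  x term: (-2×0.109)² = 0.0478
  q term: (1×0.0461)² = 0.00212
Total = 0.0533. Share from s = 0.00344/0.0533 = 0.0645.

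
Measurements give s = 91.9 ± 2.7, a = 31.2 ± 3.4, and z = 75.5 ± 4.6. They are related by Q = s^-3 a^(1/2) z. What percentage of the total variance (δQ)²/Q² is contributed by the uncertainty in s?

53.8%

(δQ/Q)² = (-3·δs/s)² + (½·δa/a)² + (1·δz/z)²
  s term: (-3×0.0294)² = 0.00777
  a term: (0.5×0.109)² = 0.00297
  z term: (1×0.0609)² = 0.00371
Total = 0.0144. Share from s = 0.00777/0.0144 = 0.538.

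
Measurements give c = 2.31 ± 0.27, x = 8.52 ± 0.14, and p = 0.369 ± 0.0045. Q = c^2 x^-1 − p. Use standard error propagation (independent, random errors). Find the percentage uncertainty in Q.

Let w = c^2·x^-1 = 0.626. δw/w = √((2·δc/c)² + (-1·δx/x)²) = √(0.0546 + 0.000270) = 0.234, so δw = 0.147.
Q = w − p: δQ = √(δw² + δp²) = √(0.0215 + 2.02e-05) = 0.147
Q = 0.257, so δQ/Q = 0.147/0.257 = 0.571.

57.1%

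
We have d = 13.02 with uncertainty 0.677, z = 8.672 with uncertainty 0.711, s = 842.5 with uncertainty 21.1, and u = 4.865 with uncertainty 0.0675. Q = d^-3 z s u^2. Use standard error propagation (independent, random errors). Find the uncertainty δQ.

14.1

Since Q is a product/quotient, work with relative uncertainties:
  (-3·δd/d)² = (-3×0.0520)² = 0.0243;  (1·δz/z)² = (1×0.0820)² = 0.00672;  (1·δs/s)² = (1×0.0250)² = 0.000627;  (2·δu/u)² = (2×0.0139)² = 0.000770
δQ/Q = √(0.0325) = 0.180
Q = 78.35, so δQ = 0.180 × 78.35 = 14.1.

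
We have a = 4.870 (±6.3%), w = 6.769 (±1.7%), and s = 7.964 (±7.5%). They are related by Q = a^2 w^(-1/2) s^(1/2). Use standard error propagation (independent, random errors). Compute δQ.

Q is a product of powers, so relative uncertainties combine in quadrature:
  (2·δa/a)² = (2×0.0630)² = 0.0159;  (−½·δw/w)² = (-0.5×0.0170)² = 7.23e-05;  (½·δs/s)² = (0.5×0.0750)² = 0.00141
δQ/Q = √(0.0174) = 0.132
Q = 25.73, so δQ = 0.132 × 25.73 = 3.39.

3.39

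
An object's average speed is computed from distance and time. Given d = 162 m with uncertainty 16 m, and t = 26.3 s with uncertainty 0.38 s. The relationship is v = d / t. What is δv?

Relative error in a monomial: (δv/v)² = Σ (nᵢ · δxᵢ/xᵢ)².
  (1·δd/d)² = (1×0.0988)² = 0.00975;  (-1·δt/t)² = (-1×0.0144)² = 0.000209
δv/v = √(0.00996) = 0.0998
v = 6.16 m/s, so δv = 0.0998 × 6.16 = 0.615 m/s.

0.615 m/s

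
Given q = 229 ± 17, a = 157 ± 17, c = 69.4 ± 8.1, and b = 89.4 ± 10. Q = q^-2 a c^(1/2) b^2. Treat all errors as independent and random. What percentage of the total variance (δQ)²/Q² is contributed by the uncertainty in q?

(δQ/Q)² = (-2·δq/q)² + (1·δa/a)² + (½·δc/c)² + (2·δb/b)²
  q term: (-2×0.0742)² = 0.0220
  a term: (1×0.108)² = 0.0117
  c term: (0.5×0.117)² = 0.00341
  b term: (2×0.112)² = 0.0500
Total = 0.0872. Share from q = 0.0220/0.0872 = 0.253.

25.3%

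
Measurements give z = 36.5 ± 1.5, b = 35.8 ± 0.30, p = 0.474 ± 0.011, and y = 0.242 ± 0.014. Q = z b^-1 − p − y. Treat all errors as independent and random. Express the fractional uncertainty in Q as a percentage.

15.3%

Let w = z·b^-1 = 1.02. δw/w = √((1·δz/z)² + (-1·δb/b)²) = √(0.00169 + 7.02e-05) = 0.0419, so δw = 0.0428.
Q = w − p − y: δQ = √(δw² + δp² + δy²) = √(0.00183 + 0.000121 + 0.000196) = 0.0463
Q = 0.304, so δQ/Q = 0.0463/0.304 = 0.153.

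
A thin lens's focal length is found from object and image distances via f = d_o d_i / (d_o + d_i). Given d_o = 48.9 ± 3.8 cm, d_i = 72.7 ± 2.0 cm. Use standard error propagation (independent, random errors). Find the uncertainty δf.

∂f/∂d_o = (d_i/(d_o+d_i))² = 0.357;  ∂f/∂d_i = (d_o/(d_o+d_i))² = 0.162
δf = √((∂f/∂d_o · δd_o)² + (∂f/∂d_i · δd_i)²) = √(1.84 + 0.105) = 1.40 cm

1.40 cm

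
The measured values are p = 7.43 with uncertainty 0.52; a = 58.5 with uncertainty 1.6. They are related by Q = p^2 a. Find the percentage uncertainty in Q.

Relative error in a monomial: (δQ/Q)² = Σ (nᵢ · δxᵢ/xᵢ)².
  (2·δp/p)² = (2×0.0700)² = 0.0196;  (1·δa/a)² = (1×0.0274)² = 0.000748
δQ/Q = √(0.0203) = 0.143

14.3%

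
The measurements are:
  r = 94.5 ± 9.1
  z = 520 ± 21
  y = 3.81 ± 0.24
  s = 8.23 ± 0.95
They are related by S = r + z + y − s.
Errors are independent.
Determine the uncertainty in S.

For a sum/difference, combine absolute errors in quadrature:
  (δr)² = 82.8;  (δz)² = 441;  (δy)² = 0.0576;  (δs)² = 0.902
δS = √(525) = 22.9

22.9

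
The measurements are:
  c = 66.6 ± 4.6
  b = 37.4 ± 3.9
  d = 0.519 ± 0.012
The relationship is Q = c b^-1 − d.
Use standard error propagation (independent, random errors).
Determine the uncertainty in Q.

0.223

Let p = c·b^-1 = 1.78. δp/p = √((1·δc/c)² + (-1·δb/b)²) = √(0.00477 + 0.0109) = 0.125, so δp = 0.223.
Q = p − d: δQ = √(δp² + δd²) = √(0.0496 + 0.000144) = 0.223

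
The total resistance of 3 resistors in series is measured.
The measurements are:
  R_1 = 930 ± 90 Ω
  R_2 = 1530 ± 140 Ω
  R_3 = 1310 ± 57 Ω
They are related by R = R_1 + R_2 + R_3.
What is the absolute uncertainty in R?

For a sum/difference, combine absolute errors in quadrature:
  (δR_1)² = 8100;  (δR_2)² = 19600;  (δR_3)² = 3250
δR = √(30900) = 176 Ω

176 Ω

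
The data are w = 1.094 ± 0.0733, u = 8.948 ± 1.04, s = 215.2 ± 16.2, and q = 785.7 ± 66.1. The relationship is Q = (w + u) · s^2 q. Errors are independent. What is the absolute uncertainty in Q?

7.36e+07

Let h = w + u = 10.04. δh = √(δw² + δu²) = √(0.00537 + 1.08) = 1.04, so δh/h = 0.104.
Q is then a monomial in h, s, q:
δQ/Q = √((δh/h)² + (2·δs/s)² + (1·δq/q)²) = √(0.0108 + 0.0227 + 0.00708) = 0.201
Q = 3.654e+08, so δQ = 0.201 × 3.654e+08 = 7.36e+07.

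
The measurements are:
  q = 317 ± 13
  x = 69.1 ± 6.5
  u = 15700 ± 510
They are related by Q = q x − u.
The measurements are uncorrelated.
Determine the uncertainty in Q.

Let p = q·x = 21900. δp/p = √((1·δq/q)² + (1·δx/x)²) = √(0.00168 + 0.00885) = 0.103, so δp = 2250.
Q = p − u: δQ = √(δp² + δu²) = √(5.05e+06 + 2.6e+05) = 2300

2300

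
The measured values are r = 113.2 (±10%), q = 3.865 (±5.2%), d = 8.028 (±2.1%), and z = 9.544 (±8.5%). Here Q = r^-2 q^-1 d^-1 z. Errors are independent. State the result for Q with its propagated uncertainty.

(2.400 ± 0.539) × 10^-5

For a monomial Q ∝ r^-2, q^-1, d^-1, z, fractional errors add in quadrature:
  (-2·δr/r)² = (-2×0.100)² = 0.0400;  (-1·δq/q)² = (-1×0.0520)² = 0.00270;  (-1·δd/d)² = (-1×0.0210)² = 0.000441;  (1·δz/z)² = (1×0.0850)² = 0.00723
δQ/Q = √(0.0504) = 0.224
Q = 2.4e-05, so δQ = 0.224 × 2.4e-05 = 5.39e-06.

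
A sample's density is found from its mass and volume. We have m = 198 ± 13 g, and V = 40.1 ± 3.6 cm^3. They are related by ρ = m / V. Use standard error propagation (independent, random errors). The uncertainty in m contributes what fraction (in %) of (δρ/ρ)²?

(δρ/ρ)² = (1·δm/m)² + (-1·δV/V)²
  m term: (1×0.0657)² = 0.00431
  V term: (-1×0.0898)² = 0.00806
Total = 0.0124. Share from m = 0.00431/0.0124 = 0.348.

34.8%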